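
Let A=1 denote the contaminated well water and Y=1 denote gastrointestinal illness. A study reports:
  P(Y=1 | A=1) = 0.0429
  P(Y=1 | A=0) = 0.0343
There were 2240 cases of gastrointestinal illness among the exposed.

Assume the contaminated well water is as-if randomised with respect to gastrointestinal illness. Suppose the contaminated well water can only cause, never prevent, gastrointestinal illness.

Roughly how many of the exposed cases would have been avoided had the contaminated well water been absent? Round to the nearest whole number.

Let p₁ = 0.0429, p₀ = 0.0343.
PN = (p₁ − p₀)/p₁ = (0.0429 − 0.0343) / 0.0429 ≈ 0.20047.
Attributable cases ≈ PN × (exposed cases) = 0.20047 × 2240 ≈ 449.04.

about 449 cases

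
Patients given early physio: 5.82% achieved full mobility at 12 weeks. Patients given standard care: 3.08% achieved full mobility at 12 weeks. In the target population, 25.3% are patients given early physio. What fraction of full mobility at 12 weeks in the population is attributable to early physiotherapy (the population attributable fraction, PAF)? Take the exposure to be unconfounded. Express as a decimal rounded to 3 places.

PAF ≈ 0.184

p₁ = 0.0582, p₀ = 0.0308.
Overall risk P(Y=1) = π·p₁ + (1−π)·p₀ = 0.253×0.0582 + 0.747×0.0308 = 0.037732.
Under exogeneity, PAF = [P(Y=1) − p₀] / P(Y=1).
PAF = (0.037732 − 0.0308) / 0.037732 ≈ 0.1837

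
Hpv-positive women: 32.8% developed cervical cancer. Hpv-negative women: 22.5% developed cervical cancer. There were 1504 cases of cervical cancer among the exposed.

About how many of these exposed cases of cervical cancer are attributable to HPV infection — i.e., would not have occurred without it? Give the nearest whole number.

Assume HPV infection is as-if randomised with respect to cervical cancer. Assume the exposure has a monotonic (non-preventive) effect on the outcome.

about 472 cases

p₁ = 0.328, p₀ = 0.225.
PN = (p₁ − p₀)/p₁ = (0.328 − 0.225) / 0.328 ≈ 0.31402.
Attributable cases ≈ PN × (exposed cases) = 0.31402 × 1504 ≈ 472.29.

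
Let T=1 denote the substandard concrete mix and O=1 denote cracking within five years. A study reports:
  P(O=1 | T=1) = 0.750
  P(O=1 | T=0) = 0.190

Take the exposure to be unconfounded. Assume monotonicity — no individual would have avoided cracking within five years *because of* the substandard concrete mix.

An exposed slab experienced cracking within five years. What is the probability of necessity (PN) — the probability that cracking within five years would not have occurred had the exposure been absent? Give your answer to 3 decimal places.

PN ≈ 0.747

Let p₁ = 0.75, p₀ = 0.19.
Under exogeneity and monotonicity, PN = (p₁ − p₀) / p₁.
PN = (0.75 − 0.19) / 0.75 = 0.56 / 0.75 ≈ 0.7467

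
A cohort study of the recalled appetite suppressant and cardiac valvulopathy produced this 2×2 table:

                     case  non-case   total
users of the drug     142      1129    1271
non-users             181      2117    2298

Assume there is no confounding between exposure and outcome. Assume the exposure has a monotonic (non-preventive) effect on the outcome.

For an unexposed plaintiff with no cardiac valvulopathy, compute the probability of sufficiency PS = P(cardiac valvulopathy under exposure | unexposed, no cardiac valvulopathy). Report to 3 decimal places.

p₁ = P(outcome | exposed) = 142/1271 = 0.11172
p₀ = P(outcome | unexposed) = 181/2298 = 0.078764
Under exogeneity and monotonicity, PS = (p₁ − p₀) / (1 − p₀).
PS = (0.11172 − 0.078764) / (1 − 0.078764) = 0.032959 / 0.92124 ≈ 0.0358

PS ≈ 0.036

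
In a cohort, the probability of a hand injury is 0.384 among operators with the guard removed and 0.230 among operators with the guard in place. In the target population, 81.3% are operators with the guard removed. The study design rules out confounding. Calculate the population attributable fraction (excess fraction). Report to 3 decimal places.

PAF ≈ 0.352

Let p₁ = 0.384, p₀ = 0.23.
Overall risk P(Y=1) = π·p₁ + (1−π)·p₀ = 0.813×0.384 + 0.187×0.23 = 0.3552.
Under exogeneity, PAF = [P(Y=1) − p₀] / P(Y=1).
PAF = (0.3552 − 0.23) / 0.3552 ≈ 0.3525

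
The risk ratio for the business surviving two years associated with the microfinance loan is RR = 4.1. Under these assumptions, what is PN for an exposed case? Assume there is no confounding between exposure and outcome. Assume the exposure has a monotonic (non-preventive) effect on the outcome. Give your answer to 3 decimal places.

Under exogeneity and monotonicity, PN = (RR − 1) / RR = 1 − 1/RR.
PN = (4.1 − 1) / 4.1 = 3.1 / 4.1 ≈ 0.7561

PN ≈ 0.756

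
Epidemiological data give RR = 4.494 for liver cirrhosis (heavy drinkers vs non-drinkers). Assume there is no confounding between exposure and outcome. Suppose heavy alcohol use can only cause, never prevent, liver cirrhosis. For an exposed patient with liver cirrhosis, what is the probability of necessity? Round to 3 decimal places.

Under exogeneity and monotonicity, PN = (RR − 1) / RR = 1 − 1/RR.
PN = (4.494 − 1) / 4.494 = 3.494 / 4.494 ≈ 0.7775

PN ≈ 0.777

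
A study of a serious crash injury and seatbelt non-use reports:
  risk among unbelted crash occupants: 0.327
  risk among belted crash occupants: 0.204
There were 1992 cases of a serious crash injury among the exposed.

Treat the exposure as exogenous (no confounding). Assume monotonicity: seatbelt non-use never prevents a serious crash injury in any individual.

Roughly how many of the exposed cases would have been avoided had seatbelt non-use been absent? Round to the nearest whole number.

Let p₁ = 0.327, p₀ = 0.204.
PN = (p₁ − p₀)/p₁ = (0.327 − 0.204) / 0.327 ≈ 0.37615.
Attributable cases ≈ PN × (exposed cases) = 0.37615 × 1992 ≈ 749.28.

about 749 cases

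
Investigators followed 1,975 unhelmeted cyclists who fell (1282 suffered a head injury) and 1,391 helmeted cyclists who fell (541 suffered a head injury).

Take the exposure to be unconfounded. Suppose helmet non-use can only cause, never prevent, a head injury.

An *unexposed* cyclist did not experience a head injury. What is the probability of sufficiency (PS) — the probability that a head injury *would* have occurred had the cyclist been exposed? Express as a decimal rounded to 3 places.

p₁ = P(outcome | exposed) = 1282/1975 = 0.64911
p₀ = P(outcome | unexposed) = 541/1391 = 0.38893
Under exogeneity and monotonicity, PS = (p₁ − p₀) / (1 − p₀).
PS = (0.64911 − 0.38893) / (1 − 0.38893) = 0.26019 / 0.61107 ≈ 0.4258

PS ≈ 0.426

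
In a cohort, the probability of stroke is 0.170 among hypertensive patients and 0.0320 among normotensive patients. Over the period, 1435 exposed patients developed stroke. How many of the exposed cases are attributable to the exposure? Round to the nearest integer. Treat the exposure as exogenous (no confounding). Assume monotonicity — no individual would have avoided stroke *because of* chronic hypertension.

Let p₁ = 0.17, p₀ = 0.032.
PN = (p₁ − p₀)/p₁ = (0.17 − 0.032) / 0.17 ≈ 0.81176.
Attributable cases ≈ PN × (exposed cases) = 0.81176 × 1435 ≈ 1164.88.

about 1165 cases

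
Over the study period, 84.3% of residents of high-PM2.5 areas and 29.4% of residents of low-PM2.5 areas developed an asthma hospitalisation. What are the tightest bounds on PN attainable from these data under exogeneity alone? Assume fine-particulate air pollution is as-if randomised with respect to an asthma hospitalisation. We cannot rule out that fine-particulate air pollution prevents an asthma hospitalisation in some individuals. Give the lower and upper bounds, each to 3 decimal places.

0.651 ≤ PN ≤ 0.837

p₁ = 0.843, p₀ = 0.294.
Under exogeneity alone the bounds on PN are max{0,(p₁−p₀)/p₁} ≤ PN ≤ min{1,(1−p₀)/p₁}.
  lower = (p₁ − p₀)/p₁ = 0.549 / 0.843 ≈ 0.6512
  upper = min{1, (1 − p₀)/p₁} = 0.706 / 0.843 ≈ 0.8375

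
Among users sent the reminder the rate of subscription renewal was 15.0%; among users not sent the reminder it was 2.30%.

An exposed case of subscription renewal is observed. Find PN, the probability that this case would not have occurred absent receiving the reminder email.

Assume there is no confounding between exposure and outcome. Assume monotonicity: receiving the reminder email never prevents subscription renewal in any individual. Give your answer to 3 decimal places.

PN ≈ 0.847

p₁ = 0.15, p₀ = 0.023.
Under exogeneity and monotonicity, PN = (p₁ − p₀) / p₁.
PN = (0.15 − 0.023) / 0.15 = 0.127 / 0.15 ≈ 0.8467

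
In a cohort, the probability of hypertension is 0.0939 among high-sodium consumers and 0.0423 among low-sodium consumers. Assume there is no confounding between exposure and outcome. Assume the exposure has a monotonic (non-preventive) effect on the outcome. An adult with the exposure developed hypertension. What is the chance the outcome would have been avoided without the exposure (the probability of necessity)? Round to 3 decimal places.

PN ≈ 0.550

Let p₁ = 0.0939, p₀ = 0.0423.
Under exogeneity and monotonicity, PN = (p₁ − p₀) / p₁.
PN = (0.0939 − 0.0423) / 0.0939 = 0.0516 / 0.0939 ≈ 0.5495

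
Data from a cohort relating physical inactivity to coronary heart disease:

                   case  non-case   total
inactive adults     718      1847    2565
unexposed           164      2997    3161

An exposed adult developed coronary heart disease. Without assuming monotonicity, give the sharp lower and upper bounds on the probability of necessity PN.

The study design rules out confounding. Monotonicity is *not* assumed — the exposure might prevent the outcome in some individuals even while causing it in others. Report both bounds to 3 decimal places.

0.815 ≤ PN ≤ 1.000

p₁ = P(outcome | exposed) = 718/2565 = 0.27992
p₀ = P(outcome | unexposed) = 164/3161 = 0.051882
Under exogeneity alone the bounds on PN are max{0,(p₁−p₀)/p₁} ≤ PN ≤ min{1,(1−p₀)/p₁}.
  lower = (p₁ − p₀)/p₁ = 0.22804 / 0.27992 ≈ 0.8147
  upper = min{1, (1 − p₀)/p₁} = 0.94812 / 0.27992 ≈ 3.3871 → capped at 1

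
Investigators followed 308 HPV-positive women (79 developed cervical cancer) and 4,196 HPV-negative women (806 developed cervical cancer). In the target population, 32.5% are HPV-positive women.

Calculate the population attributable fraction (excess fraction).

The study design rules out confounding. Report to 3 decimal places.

p₁ = P(outcome | exposed) = 79/308 = 0.25649
p₀ = P(outcome | unexposed) = 806/4196 = 0.19209
Overall risk P(Y=1) = π·p₁ + (1−π)·p₀ = 0.325×0.25649 + 0.675×0.19209 = 0.21302.
Under exogeneity, PAF = [P(Y=1) − p₀] / P(Y=1).
PAF = (0.21302 − 0.19209) / 0.21302 ≈ 0.0983

PAF ≈ 0.098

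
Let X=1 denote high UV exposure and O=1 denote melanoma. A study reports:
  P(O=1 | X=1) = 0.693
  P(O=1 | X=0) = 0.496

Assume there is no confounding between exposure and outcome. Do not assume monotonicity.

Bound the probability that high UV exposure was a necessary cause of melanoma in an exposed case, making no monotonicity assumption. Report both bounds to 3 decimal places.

0.284 ≤ PN ≤ 0.727

Let p₁ = 0.693, p₀ = 0.496.
Under exogeneity alone the bounds on PN are max{0,(p₁−p₀)/p₁} ≤ PN ≤ min{1,(1−p₀)/p₁}.
  lower = (p₁ − p₀)/p₁ = 0.197 / 0.693 ≈ 0.2843
  upper = min{1, (1 − p₀)/p₁} = 0.504 / 0.693 ≈ 0.7273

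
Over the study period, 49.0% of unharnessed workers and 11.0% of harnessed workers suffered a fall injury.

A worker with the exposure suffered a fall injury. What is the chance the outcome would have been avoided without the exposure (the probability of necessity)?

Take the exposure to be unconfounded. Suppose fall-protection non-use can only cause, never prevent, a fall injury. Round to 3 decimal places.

PN ≈ 0.776

p₁ = 0.49, p₀ = 0.11.
Under exogeneity and monotonicity, PN = (p₁ − p₀) / p₁.
PN = (0.49 − 0.11) / 0.49 = 0.38 / 0.49 ≈ 0.7755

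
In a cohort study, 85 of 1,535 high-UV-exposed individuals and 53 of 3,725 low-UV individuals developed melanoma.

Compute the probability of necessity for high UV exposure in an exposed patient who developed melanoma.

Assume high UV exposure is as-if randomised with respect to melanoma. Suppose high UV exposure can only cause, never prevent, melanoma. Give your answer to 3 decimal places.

PN ≈ 0.743

p₁ = P(outcome | exposed) = 85/1535 = 0.055375
p₀ = P(outcome | unexposed) = 53/3725 = 0.014228
Under exogeneity and monotonicity, PN = (p₁ − p₀) / p₁.
PN = (0.055375 − 0.014228) / 0.055375 = 0.041146 / 0.055375 ≈ 0.7431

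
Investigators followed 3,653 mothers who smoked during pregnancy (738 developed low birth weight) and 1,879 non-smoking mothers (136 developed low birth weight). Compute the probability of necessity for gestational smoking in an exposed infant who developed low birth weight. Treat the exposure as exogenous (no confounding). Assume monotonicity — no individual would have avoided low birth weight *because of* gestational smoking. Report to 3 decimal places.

p₁ = P(outcome | exposed) = 738/3653 = 0.20203
p₀ = P(outcome | unexposed) = 136/1879 = 0.072379
Under exogeneity and monotonicity, PN = (p₁ − p₀) / p₁.
PN = (0.20203 − 0.072379) / 0.20203 = 0.12965 / 0.20203 ≈ 0.6417

PN ≈ 0.642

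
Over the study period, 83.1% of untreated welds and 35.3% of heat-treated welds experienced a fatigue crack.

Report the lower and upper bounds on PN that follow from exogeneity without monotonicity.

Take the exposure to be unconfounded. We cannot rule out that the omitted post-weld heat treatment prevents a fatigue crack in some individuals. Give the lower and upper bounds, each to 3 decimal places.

p₁ = 0.831, p₀ = 0.353.
Under exogeneity alone the bounds on PN are max{0,(p₁−p₀)/p₁} ≤ PN ≤ min{1,(1−p₀)/p₁}.
  lower = (p₁ − p₀)/p₁ = 0.478 / 0.831 ≈ 0.5752
  upper = min{1, (1 − p₀)/p₁} = 0.647 / 0.831 ≈ 0.7786

0.575 ≤ PN ≤ 0.779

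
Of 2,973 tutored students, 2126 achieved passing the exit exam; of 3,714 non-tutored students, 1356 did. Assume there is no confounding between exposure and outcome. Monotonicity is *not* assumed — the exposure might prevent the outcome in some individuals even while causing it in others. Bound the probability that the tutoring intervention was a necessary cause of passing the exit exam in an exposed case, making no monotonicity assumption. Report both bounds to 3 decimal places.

0.489 ≤ PN ≤ 0.888

p₁ = P(outcome | exposed) = 2126/2973 = 0.7151
p₀ = P(outcome | unexposed) = 1356/3714 = 0.36511
Under exogeneity alone the bounds on PN are max{0,(p₁−p₀)/p₁} ≤ PN ≤ min{1,(1−p₀)/p₁}.
  lower = (p₁ − p₀)/p₁ = 0.35 / 0.7151 ≈ 0.4894
  upper = min{1, (1 − p₀)/p₁} = 0.63489 / 0.7151 ≈ 0.8878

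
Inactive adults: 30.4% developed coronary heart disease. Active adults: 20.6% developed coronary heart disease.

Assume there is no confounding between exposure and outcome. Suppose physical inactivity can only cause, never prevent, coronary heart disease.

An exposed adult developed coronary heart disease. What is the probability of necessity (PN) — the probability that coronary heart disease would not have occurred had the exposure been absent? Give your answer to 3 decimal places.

p₁ = 0.304, p₀ = 0.206.
Under exogeneity and monotonicity, PN = (p₁ − p₀) / p₁.
PN = (0.304 − 0.206) / 0.304 = 0.098 / 0.304 ≈ 0.3224

PN ≈ 0.322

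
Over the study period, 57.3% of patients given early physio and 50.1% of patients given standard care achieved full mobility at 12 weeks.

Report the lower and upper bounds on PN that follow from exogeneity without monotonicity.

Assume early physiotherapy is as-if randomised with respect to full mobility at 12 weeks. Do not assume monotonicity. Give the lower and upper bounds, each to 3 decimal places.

0.126 ≤ PN ≤ 0.871

p₁ = 0.573, p₀ = 0.501.
Under exogeneity alone the bounds on PN are max{0,(p₁−p₀)/p₁} ≤ PN ≤ min{1,(1−p₀)/p₁}.
  lower = (p₁ − p₀)/p₁ = 0.072 / 0.573 ≈ 0.1257
  upper = min{1, (1 − p₀)/p₁} = 0.499 / 0.573 ≈ 0.8709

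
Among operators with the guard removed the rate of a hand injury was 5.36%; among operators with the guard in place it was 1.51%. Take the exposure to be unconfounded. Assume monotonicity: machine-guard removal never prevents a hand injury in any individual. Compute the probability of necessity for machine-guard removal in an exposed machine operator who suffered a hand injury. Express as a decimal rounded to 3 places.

PN ≈ 0.718

p₁ = 0.0536, p₀ = 0.0151.
Under exogeneity and monotonicity, PN = (p₁ − p₀) / p₁.
PN = (0.0536 − 0.0151) / 0.0536 = 0.0385 / 0.0536 ≈ 0.7183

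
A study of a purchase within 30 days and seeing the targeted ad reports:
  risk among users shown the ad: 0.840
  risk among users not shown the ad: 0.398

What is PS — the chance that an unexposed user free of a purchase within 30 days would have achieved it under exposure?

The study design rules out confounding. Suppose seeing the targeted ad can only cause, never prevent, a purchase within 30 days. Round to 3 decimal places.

Let p₁ = 0.84, p₀ = 0.398.
Under exogeneity and monotonicity, PS = (p₁ − p₀) / (1 − p₀).
PS = (0.84 − 0.398) / (1 − 0.398) = 0.442 / 0.602 ≈ 0.7342

PS ≈ 0.734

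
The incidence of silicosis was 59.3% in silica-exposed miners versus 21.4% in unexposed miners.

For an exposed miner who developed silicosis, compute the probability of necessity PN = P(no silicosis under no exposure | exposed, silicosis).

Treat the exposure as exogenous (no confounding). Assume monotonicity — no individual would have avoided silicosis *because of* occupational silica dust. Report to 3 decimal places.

PN ≈ 0.639

p₁ = 0.593, p₀ = 0.214.
Under exogeneity and monotonicity, PN = (p₁ − p₀) / p₁.
PN = (0.593 − 0.214) / 0.593 = 0.379 / 0.593 ≈ 0.6391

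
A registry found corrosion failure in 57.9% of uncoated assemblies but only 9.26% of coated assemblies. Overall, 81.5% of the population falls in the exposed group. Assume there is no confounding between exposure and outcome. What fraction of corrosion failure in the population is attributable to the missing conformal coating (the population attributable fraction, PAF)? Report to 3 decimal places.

p₁ = 0.579, p₀ = 0.0926.
Overall risk P(Y=1) = π·p₁ + (1−π)·p₀ = 0.815×0.579 + 0.185×0.0926 = 0.48902.
Under exogeneity, PAF = [P(Y=1) − p₀] / P(Y=1).
PAF = (0.48902 − 0.0926) / 0.48902 ≈ 0.8106

PAF ≈ 0.811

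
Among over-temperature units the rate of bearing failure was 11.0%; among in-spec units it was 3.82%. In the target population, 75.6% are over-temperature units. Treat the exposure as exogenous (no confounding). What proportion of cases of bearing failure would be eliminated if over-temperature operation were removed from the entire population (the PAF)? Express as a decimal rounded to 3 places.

PAF ≈ 0.587

p₁ = 0.11, p₀ = 0.0382.
Overall risk P(Y=1) = π·p₁ + (1−π)·p₀ = 0.756×0.11 + 0.244×0.0382 = 0.092481.
Under exogeneity, PAF = [P(Y=1) − p₀] / P(Y=1).
PAF = (0.092481 − 0.0382) / 0.092481 ≈ 0.5869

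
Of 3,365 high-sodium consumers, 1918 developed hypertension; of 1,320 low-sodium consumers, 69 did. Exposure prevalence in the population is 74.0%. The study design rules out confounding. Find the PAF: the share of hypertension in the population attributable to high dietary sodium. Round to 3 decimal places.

PAF ≈ 0.880

p₁ = P(outcome | exposed) = 1918/3365 = 0.56999
p₀ = P(outcome | unexposed) = 69/1320 = 0.052273
Overall risk P(Y=1) = π·p₁ + (1−π)·p₀ = 0.74×0.56999 + 0.26×0.052273 = 0.43538.
Under exogeneity, PAF = [P(Y=1) − p₀] / P(Y=1).
PAF = (0.43538 − 0.052273) / 0.43538 ≈ 0.8799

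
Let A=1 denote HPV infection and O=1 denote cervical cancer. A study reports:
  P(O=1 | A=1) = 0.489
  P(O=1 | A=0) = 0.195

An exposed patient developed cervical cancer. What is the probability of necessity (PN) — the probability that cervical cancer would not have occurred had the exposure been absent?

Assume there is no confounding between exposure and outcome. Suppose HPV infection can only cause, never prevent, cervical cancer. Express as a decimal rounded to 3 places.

PN ≈ 0.601

Let p₁ = 0.489, p₀ = 0.195.
Under exogeneity and monotonicity, PN = (p₁ − p₀) / p₁.
PN = (0.489 − 0.195) / 0.489 = 0.294 / 0.489 ≈ 0.6012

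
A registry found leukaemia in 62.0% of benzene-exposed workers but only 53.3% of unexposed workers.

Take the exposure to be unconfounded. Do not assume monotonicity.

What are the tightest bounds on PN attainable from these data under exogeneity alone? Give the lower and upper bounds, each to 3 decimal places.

p₁ = 0.62, p₀ = 0.533.
Under exogeneity alone the bounds on PN are max{0,(p₁−p₀)/p₁} ≤ PN ≤ min{1,(1−p₀)/p₁}.
  lower = (p₁ − p₀)/p₁ = 0.087 / 0.62 ≈ 0.1403
  upper = min{1, (1 − p₀)/p₁} = 0.467 / 0.62 ≈ 0.7532

0.140 ≤ PN ≤ 0.753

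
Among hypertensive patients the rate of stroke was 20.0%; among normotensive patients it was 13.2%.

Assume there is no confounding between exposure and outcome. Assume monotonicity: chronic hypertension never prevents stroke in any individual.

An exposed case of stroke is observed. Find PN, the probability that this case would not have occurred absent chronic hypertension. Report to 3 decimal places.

PN ≈ 0.340

p₁ = 0.2, p₀ = 0.132.
Under exogeneity and monotonicity, PN = (p₁ − p₀) / p₁.
PN = (0.2 − 0.132) / 0.2 = 0.068 / 0.2 ≈ 0.3400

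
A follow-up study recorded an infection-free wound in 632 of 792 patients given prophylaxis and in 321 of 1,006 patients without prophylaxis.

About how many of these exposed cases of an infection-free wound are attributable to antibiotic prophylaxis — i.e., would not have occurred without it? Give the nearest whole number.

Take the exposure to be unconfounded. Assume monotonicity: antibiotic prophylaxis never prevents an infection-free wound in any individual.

p₁ = P(outcome | exposed) = 632/792 = 0.79798
p₀ = P(outcome | unexposed) = 321/1006 = 0.31909
PN = (p₁ − p₀)/p₁ = (0.79798 − 0.31909) / 0.79798 ≈ 0.60013.
Attributable cases ≈ PN × (exposed cases) = 0.60013 × 632 ≈ 379.28.

about 379 cases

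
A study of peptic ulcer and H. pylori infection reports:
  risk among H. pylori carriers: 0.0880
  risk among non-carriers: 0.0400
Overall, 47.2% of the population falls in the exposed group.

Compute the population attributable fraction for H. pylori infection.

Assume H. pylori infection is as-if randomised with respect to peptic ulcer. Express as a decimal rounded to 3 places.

Let p₁ = 0.088, p₀ = 0.04.
Overall risk P(Y=1) = π·p₁ + (1−π)·p₀ = 0.472×0.088 + 0.528×0.04 = 0.062656.
Under exogeneity, PAF = [P(Y=1) − p₀] / P(Y=1).
PAF = (0.062656 − 0.04) / 0.062656 ≈ 0.3616

PAF ≈ 0.362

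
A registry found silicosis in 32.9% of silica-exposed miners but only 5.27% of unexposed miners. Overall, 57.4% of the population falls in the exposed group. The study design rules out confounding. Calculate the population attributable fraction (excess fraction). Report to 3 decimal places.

PAF ≈ 0.751

p₁ = 0.329, p₀ = 0.0527.
Overall risk P(Y=1) = π·p₁ + (1−π)·p₀ = 0.574×0.329 + 0.426×0.0527 = 0.2113.
Under exogeneity, PAF = [P(Y=1) − p₀] / P(Y=1).
PAF = (0.2113 − 0.0527) / 0.2113 ≈ 0.7506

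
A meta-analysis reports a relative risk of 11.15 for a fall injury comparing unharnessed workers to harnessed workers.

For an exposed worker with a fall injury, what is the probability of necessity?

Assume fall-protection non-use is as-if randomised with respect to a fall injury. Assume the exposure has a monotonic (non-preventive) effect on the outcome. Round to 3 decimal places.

Under exogeneity and monotonicity, PN = (RR − 1) / RR = 1 − 1/RR.
PN = (11.15 − 1) / 11.15 = 10.15 / 11.15 ≈ 0.9103

PN ≈ 0.910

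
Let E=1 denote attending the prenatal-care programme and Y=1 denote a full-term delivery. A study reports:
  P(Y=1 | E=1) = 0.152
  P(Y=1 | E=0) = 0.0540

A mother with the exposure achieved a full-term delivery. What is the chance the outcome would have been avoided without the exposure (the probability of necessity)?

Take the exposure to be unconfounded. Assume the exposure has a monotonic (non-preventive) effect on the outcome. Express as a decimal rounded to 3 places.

Let p₁ = 0.152, p₀ = 0.054.
Under exogeneity and monotonicity, PN = (p₁ − p₀) / p₁.
PN = (0.152 − 0.054) / 0.152 = 0.098 / 0.152 ≈ 0.6447

PN ≈ 0.645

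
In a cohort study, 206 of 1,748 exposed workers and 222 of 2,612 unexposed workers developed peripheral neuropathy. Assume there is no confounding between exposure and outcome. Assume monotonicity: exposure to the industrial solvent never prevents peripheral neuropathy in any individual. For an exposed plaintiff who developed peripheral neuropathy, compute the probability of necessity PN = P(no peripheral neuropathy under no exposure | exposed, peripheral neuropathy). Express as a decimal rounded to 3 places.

p₁ = P(outcome | exposed) = 206/1748 = 0.11785
p₀ = P(outcome | unexposed) = 222/2612 = 0.084992
Under exogeneity and monotonicity, PN = (p₁ − p₀) / p₁.
PN = (0.11785 − 0.084992) / 0.11785 = 0.032857 / 0.11785 ≈ 0.2788

PN ≈ 0.279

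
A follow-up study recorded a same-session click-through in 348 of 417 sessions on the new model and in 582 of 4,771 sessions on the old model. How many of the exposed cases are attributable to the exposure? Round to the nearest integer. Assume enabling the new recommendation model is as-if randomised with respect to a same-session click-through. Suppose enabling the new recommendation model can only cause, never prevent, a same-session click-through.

about 297 cases

p₁ = P(outcome | exposed) = 348/417 = 0.83453
p₀ = P(outcome | unexposed) = 582/4771 = 0.12199
PN = (p₁ − p₀)/p₁ = (0.83453 − 0.12199) / 0.83453 ≈ 0.85383.
Attributable cases ≈ PN × (exposed cases) = 0.85383 × 348 ≈ 297.13.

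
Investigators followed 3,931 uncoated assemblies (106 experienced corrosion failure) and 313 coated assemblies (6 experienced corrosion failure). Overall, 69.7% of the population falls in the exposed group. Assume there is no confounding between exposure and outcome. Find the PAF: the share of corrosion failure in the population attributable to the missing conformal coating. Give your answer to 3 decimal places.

PAF ≈ 0.221

p₁ = P(outcome | exposed) = 106/3931 = 0.026965
p₀ = P(outcome | unexposed) = 6/313 = 0.019169
Overall risk P(Y=1) = π·p₁ + (1−π)·p₀ = 0.697×0.026965 + 0.303×0.019169 = 0.024603.
Under exogeneity, PAF = [P(Y=1) − p₀] / P(Y=1).
PAF = (0.024603 − 0.019169) / 0.024603 ≈ 0.2209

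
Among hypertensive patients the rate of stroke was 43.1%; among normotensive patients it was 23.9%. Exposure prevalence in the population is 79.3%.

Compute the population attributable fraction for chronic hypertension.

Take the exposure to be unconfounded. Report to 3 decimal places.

PAF ≈ 0.389

p₁ = 0.431, p₀ = 0.239.
Overall risk P(Y=1) = π·p₁ + (1−π)·p₀ = 0.793×0.431 + 0.207×0.239 = 0.39126.
Under exogeneity, PAF = [P(Y=1) − p₀] / P(Y=1).
PAF = (0.39126 − 0.239) / 0.39126 ≈ 0.3891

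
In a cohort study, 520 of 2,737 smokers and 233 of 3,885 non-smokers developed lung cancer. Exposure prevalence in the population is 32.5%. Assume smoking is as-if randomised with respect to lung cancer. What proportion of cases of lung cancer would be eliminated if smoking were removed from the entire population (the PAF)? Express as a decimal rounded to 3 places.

p₁ = P(outcome | exposed) = 520/2737 = 0.18999
p₀ = P(outcome | unexposed) = 233/3885 = 0.059974
Overall risk P(Y=1) = π·p₁ + (1−π)·p₀ = 0.325×0.18999 + 0.675×0.059974 = 0.10223.
Under exogeneity, PAF = [P(Y=1) − p₀] / P(Y=1).
PAF = (0.10223 − 0.059974) / 0.10223 ≈ 0.4133

PAF ≈ 0.413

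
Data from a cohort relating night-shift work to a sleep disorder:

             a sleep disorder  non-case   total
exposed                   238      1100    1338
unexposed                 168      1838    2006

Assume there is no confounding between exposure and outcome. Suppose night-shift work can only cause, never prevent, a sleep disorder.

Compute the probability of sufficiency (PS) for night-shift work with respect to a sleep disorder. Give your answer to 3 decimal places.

PS ≈ 0.103

p₁ = P(outcome | exposed) = 238/1338 = 0.17788
p₀ = P(outcome | unexposed) = 168/2006 = 0.083749
Under exogeneity and monotonicity, PS = (p₁ − p₀) / (1 − p₀).
PS = (0.17788 − 0.083749) / (1 − 0.083749) = 0.094129 / 0.91625 ≈ 0.1027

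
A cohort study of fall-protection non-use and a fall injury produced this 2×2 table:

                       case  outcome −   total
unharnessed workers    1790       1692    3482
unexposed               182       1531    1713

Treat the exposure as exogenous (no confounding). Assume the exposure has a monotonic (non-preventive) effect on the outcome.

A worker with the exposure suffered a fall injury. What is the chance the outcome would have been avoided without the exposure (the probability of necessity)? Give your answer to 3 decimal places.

p₁ = P(outcome | exposed) = 1790/3482 = 0.51407
p₀ = P(outcome | unexposed) = 182/1713 = 0.10625
Under exogeneity and monotonicity, PN = (p₁ − p₀)/p₁.
PN = (0.51407 − 0.10625) / 0.51407 ≈ 0.7933

PN ≈ 0.793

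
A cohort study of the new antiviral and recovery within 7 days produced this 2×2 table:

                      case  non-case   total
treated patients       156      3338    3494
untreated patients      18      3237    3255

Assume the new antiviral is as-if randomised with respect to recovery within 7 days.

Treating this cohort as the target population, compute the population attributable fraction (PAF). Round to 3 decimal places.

PAF ≈ 0.786

p₁ = P(outcome | exposed) = 156/3494 = 0.044648
p₀ = P(outcome | unexposed) = 18/3255 = 0.00553
Exposure prevalence π = 3494/6749 = 0.51771; overall risk P(Y=1) = 0.025782.
Under exogeneity, PAF = [P(Y=1) − p₀]/P(Y=1).
PAF = (0.025782 − 0.00553) / 0.025782 ≈ 0.7855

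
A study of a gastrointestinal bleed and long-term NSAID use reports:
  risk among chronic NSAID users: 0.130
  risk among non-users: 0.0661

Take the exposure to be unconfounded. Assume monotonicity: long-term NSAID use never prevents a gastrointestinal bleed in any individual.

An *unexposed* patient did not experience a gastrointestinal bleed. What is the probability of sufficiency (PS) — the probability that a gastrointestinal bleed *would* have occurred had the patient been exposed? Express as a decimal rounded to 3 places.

PS ≈ 0.068

Let p₁ = 0.13, p₀ = 0.0661.
Under exogeneity and monotonicity, PS = (p₁ − p₀) / (1 − p₀).
PS = (0.13 − 0.0661) / (1 − 0.0661) = 0.0639 / 0.9339 ≈ 0.0684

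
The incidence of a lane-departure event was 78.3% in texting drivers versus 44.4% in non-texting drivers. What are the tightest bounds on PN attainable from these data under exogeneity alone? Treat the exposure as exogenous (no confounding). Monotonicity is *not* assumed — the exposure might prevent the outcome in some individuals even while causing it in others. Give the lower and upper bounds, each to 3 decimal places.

0.433 ≤ PN ≤ 0.710

p₁ = 0.783, p₀ = 0.444.
Under exogeneity alone the bounds on PN are max{0,(p₁−p₀)/p₁} ≤ PN ≤ min{1,(1−p₀)/p₁}.
  lower = (p₁ − p₀)/p₁ = 0.339 / 0.783 ≈ 0.4330
  upper = min{1, (1 − p₀)/p₁} = 0.556 / 0.783 ≈ 0.7101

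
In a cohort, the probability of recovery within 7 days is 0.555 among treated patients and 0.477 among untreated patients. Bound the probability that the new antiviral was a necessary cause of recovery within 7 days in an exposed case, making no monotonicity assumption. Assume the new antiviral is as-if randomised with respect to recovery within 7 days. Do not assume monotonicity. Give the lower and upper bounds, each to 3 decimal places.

0.141 ≤ PN ≤ 0.942

Let p₁ = 0.555, p₀ = 0.477.
Under exogeneity alone the bounds on PN are max{0,(p₁−p₀)/p₁} ≤ PN ≤ min{1,(1−p₀)/p₁}.
  lower = (p₁ − p₀)/p₁ = 0.078 / 0.555 ≈ 0.1405
  upper = min{1, (1 − p₀)/p₁} = 0.523 / 0.555 ≈ 0.9423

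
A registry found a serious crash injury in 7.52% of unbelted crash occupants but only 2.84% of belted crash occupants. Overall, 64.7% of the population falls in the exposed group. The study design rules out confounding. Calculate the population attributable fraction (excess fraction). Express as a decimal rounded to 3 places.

PAF ≈ 0.516

p₁ = 0.0752, p₀ = 0.0284.
Overall risk P(Y=1) = π·p₁ + (1−π)·p₀ = 0.647×0.0752 + 0.353×0.0284 = 0.05868.
Under exogeneity, PAF = [P(Y=1) − p₀] / P(Y=1).
PAF = (0.05868 − 0.0284) / 0.05868 ≈ 0.5160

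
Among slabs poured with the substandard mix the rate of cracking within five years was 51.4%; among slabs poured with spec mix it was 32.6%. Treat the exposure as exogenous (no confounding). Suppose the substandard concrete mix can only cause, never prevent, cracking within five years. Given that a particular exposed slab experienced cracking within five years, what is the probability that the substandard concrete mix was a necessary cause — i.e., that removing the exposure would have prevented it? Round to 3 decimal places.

PN ≈ 0.366

p₁ = 0.514, p₀ = 0.326.
Under exogeneity and monotonicity, PN = (p₁ − p₀) / p₁.
PN = (0.514 − 0.326) / 0.514 = 0.188 / 0.514 ≈ 0.3658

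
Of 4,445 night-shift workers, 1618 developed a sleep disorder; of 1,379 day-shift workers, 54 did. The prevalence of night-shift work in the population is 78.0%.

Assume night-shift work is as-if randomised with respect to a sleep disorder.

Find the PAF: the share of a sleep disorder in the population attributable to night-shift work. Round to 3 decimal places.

p₁ = P(outcome | exposed) = 1618/4445 = 0.364
p₀ = P(outcome | unexposed) = 54/1379 = 0.039159
Overall risk P(Y=1) = π·p₁ + (1−π)·p₀ = 0.78×0.364 + 0.22×0.039159 = 0.29254.
Under exogeneity, PAF = [P(Y=1) − p₀] / P(Y=1).
PAF = (0.29254 − 0.039159) / 0.29254 ≈ 0.8661

PAF ≈ 0.866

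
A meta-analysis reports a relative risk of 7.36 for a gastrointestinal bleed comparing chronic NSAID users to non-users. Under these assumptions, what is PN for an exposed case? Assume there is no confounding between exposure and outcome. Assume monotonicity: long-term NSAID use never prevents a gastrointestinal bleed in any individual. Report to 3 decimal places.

PN ≈ 0.864

Under exogeneity and monotonicity, PN = (RR − 1) / RR = 1 − 1/RR.
PN = (7.36 − 1) / 7.36 = 6.36 / 7.36 ≈ 0.8641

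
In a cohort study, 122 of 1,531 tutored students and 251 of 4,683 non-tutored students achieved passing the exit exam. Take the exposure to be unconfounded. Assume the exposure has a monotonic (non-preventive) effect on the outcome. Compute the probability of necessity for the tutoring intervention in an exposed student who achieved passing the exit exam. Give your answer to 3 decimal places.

p₁ = P(outcome | exposed) = 122/1531 = 0.079686
p₀ = P(outcome | unexposed) = 251/4683 = 0.053598
Under exogeneity and monotonicity, PN = (p₁ − p₀) / p₁.
PN = (0.079686 − 0.053598) / 0.079686 = 0.026088 / 0.079686 ≈ 0.3274

PN ≈ 0.327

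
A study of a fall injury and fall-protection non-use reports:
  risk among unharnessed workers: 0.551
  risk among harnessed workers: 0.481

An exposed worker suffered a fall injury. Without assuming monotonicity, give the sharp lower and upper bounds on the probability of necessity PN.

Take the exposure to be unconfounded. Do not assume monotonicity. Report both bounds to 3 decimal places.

Let p₁ = 0.551, p₀ = 0.481.
Under exogeneity alone the bounds on PN are max{0,(p₁−p₀)/p₁} ≤ PN ≤ min{1,(1−p₀)/p₁}.
  lower = (p₁ − p₀)/p₁ = 0.07 / 0.551 ≈ 0.1270
  upper = min{1, (1 − p₀)/p₁} = 0.519 / 0.551 ≈ 0.9419

0.127 ≤ PN ≤ 0.942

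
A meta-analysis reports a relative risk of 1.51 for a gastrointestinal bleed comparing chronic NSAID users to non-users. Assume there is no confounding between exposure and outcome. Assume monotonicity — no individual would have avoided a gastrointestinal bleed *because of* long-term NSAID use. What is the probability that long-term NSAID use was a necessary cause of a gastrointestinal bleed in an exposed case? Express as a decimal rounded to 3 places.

Under exogeneity and monotonicity, PN = (RR − 1) / RR = 1 − 1/RR.
PN = (1.51 − 1) / 1.51 = 0.51 / 1.51 ≈ 0.3377

PN ≈ 0.338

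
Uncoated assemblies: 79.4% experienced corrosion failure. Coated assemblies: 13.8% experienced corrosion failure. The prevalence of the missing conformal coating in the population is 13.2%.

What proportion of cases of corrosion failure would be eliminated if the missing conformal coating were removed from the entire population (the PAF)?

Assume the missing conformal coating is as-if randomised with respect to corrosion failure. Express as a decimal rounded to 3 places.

PAF ≈ 0.386

p₁ = 0.794, p₀ = 0.138.
Overall risk P(Y=1) = π·p₁ + (1−π)·p₀ = 0.132×0.794 + 0.868×0.138 = 0.22459.
Under exogeneity, PAF = [P(Y=1) − p₀] / P(Y=1).
PAF = (0.22459 − 0.138) / 0.22459 ≈ 0.3856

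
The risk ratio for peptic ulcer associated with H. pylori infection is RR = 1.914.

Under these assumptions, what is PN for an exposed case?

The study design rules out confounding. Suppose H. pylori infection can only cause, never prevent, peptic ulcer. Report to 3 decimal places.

Under exogeneity and monotonicity, PN = (RR − 1) / RR = 1 − 1/RR.
PN = (1.914 − 1) / 1.914 = 0.914 / 1.914 ≈ 0.4775

PN ≈ 0.478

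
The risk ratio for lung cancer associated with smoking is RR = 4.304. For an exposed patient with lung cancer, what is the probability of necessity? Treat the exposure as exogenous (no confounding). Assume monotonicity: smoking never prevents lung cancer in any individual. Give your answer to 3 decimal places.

PN ≈ 0.768

Under exogeneity and monotonicity, PN = (RR − 1) / RR = 1 − 1/RR.
PN = (4.304 − 1) / 4.304 = 3.304 / 4.304 ≈ 0.7677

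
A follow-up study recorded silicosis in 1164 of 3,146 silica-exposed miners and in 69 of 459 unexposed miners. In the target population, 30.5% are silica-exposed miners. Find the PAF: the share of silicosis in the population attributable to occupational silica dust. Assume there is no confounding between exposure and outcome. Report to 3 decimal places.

PAF ≈ 0.308

p₁ = P(outcome | exposed) = 1164/3146 = 0.36999
p₀ = P(outcome | unexposed) = 69/459 = 0.15033
Overall risk P(Y=1) = π·p₁ + (1−π)·p₀ = 0.305×0.36999 + 0.695×0.15033 = 0.21733.
Under exogeneity, PAF = [P(Y=1) − p₀] / P(Y=1).
PAF = (0.21733 − 0.15033) / 0.21733 ≈ 0.3083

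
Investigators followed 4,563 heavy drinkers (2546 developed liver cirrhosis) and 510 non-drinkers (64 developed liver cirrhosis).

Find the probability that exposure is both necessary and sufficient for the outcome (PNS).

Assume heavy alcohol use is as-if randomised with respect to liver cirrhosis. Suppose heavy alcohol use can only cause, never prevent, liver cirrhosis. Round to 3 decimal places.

p₁ = P(outcome | exposed) = 2546/4563 = 0.55797
p₀ = P(outcome | unexposed) = 64/510 = 0.12549
Under exogeneity and monotonicity, PNS = p₁ − p₀.
PNS = 0.55797 − 0.12549 = 0.43248

PNS ≈ 0.432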